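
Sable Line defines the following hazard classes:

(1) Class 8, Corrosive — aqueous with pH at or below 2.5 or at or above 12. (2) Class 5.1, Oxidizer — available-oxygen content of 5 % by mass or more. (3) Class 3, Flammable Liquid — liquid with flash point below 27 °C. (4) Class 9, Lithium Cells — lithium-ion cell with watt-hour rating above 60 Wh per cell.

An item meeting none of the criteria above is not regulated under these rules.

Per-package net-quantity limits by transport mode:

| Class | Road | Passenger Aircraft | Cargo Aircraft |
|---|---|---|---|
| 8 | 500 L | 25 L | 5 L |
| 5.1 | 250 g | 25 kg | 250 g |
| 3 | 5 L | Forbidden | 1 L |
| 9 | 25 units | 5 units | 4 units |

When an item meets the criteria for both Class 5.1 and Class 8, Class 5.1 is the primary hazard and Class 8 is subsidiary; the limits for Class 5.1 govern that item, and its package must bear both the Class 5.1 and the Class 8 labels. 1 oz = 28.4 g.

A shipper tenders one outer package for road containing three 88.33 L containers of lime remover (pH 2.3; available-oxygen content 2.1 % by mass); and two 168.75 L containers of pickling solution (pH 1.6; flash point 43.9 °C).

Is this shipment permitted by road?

With pH 2.3 (≤ 2.5), the lime remover falls in Class 8.
With pH 1.6 (≤ 2.5), the pickling solution falls in Class 8.
Class 8 net quantity: (three 88.33 L containers = 264.99 L) + (two 168.75 L containers = 337.5 L) = 602.49 L.
602.49 L > 500 L (road limit, Class 8) — over the limit.

No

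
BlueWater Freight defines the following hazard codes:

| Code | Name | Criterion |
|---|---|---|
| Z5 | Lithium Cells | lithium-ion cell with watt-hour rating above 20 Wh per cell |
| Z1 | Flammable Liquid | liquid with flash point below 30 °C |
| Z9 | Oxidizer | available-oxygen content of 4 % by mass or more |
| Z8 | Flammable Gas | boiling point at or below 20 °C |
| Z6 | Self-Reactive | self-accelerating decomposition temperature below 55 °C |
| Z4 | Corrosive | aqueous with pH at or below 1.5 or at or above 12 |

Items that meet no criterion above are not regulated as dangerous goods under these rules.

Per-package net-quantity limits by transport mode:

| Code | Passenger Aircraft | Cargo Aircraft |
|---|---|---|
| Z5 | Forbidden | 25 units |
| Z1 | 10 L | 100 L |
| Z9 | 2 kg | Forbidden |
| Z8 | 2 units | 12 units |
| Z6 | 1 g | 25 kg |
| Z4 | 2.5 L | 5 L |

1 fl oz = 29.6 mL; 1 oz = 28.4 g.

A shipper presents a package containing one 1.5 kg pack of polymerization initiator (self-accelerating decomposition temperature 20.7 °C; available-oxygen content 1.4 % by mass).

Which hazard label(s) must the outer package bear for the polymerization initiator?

Code Z6

Self-accelerating decomposition temperature 20.7 °C meets the Code Z6 criterion (Self-Reactive), so the polymerization initiator is Code Z6.
Only the Code Z6 label is required.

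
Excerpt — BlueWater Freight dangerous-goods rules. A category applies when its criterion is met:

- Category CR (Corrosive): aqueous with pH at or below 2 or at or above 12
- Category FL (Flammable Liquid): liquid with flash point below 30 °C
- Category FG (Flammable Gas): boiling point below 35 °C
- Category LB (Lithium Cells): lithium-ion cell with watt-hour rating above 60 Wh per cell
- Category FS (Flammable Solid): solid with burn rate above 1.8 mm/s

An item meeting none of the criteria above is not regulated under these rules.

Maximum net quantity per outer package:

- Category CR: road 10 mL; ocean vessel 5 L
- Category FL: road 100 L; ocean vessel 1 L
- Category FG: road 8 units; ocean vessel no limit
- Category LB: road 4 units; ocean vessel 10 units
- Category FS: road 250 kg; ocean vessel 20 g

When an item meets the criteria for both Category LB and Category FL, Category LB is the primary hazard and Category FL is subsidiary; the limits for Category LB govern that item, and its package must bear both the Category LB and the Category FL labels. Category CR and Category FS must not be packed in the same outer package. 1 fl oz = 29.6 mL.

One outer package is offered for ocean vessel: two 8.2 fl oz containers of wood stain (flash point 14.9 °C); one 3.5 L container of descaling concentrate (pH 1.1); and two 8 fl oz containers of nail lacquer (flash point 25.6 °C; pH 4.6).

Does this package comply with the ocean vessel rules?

Wood stain: flash point 14.9 °C < 30 °C → Category FL (Flammable Liquid).
Descaling concentrate: pH 1.1 ≤ 2 → Category CR (Corrosive).
Flash point 25.6 °C meets the Category FL criterion (Flammable Liquid), so the nail lacquer is Category FL.
Category CR quantity: 3.5 L.
That is within the Category CR ocean vessel limit of 5 L.
Category FL net quantity: (two 8.2 fl oz containers = 485.44 mL) + (two 8 fl oz containers = 473.6 mL) = 959.04 mL.
959.04 mL is within the ocean vessel limit of 1 L for Category FL.
The segregation rule (Category CR with Category FS) does not apply to Category CR with Category FL.
Every hazard category is within its ocean vessel limit and no segregation rule is violated.

Yes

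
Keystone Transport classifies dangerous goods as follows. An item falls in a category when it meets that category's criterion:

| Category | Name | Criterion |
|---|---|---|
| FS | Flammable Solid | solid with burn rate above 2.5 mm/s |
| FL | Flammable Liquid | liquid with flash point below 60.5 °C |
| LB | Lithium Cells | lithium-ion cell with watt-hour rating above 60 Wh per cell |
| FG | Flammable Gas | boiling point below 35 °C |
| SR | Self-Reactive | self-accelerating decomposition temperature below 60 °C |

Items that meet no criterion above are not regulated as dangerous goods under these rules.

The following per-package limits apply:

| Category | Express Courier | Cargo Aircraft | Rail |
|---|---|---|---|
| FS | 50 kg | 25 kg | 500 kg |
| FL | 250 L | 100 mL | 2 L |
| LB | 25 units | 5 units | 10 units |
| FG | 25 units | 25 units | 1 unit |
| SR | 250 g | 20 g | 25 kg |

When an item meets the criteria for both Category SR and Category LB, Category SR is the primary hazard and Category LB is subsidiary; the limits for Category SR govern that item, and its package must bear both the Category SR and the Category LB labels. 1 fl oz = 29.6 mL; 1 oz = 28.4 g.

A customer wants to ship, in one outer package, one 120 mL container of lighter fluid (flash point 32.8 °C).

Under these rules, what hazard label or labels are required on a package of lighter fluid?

Category FL

Flash point 32.8 °C meets the Category FL criterion (Flammable Liquid), so the lighter fluid is Category FL.
Only the Category FL label is required.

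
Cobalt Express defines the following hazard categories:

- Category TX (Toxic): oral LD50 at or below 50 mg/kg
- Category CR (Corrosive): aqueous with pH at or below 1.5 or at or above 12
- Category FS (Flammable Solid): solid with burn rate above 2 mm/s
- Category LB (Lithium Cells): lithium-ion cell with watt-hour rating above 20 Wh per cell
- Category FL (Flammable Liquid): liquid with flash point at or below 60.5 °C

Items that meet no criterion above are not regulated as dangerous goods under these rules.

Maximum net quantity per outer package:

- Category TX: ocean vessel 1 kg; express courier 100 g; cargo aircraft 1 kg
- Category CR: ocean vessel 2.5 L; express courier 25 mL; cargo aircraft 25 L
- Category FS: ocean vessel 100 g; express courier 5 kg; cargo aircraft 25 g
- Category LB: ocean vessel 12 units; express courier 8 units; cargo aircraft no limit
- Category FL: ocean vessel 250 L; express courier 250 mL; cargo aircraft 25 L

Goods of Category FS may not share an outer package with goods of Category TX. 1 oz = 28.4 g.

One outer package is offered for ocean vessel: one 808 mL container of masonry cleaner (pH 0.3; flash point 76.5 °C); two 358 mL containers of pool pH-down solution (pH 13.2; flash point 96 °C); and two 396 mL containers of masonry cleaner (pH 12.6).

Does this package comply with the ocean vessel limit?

pH 0.3 meets the Category CR criterion (Corrosive), so the masonry cleaner is Category CR.
With pH 13.2 (≥ 12), the pool pH-down solution falls in Category CR.
The masonry cleaner has pH 12.6, which is ≥ 12, so it is Category CR (Corrosive).
Total Category CR: 808 mL + (two 358 mL containers = 716 mL) + (two 396 mL containers = 792 mL) = 2.316 L.
That is within the Category CR ocean vessel limit of 2.5 L.

Yes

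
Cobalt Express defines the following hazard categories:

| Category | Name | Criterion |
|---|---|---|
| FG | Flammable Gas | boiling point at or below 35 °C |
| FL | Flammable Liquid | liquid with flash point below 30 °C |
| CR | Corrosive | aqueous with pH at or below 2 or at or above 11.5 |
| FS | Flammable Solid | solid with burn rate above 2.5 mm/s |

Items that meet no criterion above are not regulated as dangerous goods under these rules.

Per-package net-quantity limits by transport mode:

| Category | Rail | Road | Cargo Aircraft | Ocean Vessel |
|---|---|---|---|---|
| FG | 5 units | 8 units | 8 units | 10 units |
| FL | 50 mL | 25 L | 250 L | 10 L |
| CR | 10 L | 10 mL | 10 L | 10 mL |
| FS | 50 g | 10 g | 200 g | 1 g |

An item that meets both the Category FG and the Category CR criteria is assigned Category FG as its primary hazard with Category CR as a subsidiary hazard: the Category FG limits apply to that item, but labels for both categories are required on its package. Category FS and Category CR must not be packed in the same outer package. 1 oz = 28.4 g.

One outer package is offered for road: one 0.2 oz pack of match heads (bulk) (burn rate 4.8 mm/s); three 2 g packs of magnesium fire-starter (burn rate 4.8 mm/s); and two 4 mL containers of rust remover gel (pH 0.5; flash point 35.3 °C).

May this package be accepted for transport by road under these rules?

No

The match heads (bulk) have burn rate 4.8 mm/s, which is > 2.5 mm/s, so they are Category FS (Flammable Solid).
Burn rate 4.8 mm/s meets the Category FS criterion (Flammable Solid), so the magnesium fire-starter is Category FS.
pH 0.5 meets the Category CR criterion (Corrosive), so the rust remover gel is Category CR.
Category FS net quantity: (one 0.2 oz pack = 5.68 g) + (three 2 g packs = 6 g) = 11.68 g.
11.68 g > 10 g (road limit, Category FS) — over the limit.
Category CR quantity: two 4 mL containers = 8 mL.
That is within the Category CR road limit of 10 mL.
Category FS and Category CR may not share an outer package.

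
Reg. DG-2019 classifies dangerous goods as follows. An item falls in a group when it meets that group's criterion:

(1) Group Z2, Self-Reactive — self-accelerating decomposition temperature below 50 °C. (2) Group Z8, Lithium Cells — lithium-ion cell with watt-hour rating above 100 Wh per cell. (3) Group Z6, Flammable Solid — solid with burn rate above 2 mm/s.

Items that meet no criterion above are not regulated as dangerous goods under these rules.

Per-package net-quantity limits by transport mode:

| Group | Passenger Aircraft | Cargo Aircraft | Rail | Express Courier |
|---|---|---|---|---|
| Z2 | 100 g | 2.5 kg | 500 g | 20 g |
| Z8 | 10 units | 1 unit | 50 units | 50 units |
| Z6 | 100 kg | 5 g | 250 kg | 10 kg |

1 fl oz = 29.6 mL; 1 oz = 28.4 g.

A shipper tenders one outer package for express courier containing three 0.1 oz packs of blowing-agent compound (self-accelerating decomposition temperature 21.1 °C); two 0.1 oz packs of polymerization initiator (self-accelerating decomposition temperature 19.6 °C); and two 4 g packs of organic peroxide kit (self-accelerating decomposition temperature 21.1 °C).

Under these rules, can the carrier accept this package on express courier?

No

Self-accelerating decomposition temperature 21.1 °C meets the Group Z2 criterion (Self-Reactive), so the blowing-agent compound is Group Z2.
Self-accelerating decomposition temperature 19.6 °C meets the Group Z2 criterion (Self-Reactive), so the polymerization initiator is Group Z2.
With self-accelerating decomposition temperature 21.1 °C (< 50 °C), the organic peroxide kit falls in Group Z2.
Total Group Z2: (three 0.1 oz packs = 8.52 g) + (two 0.1 oz packs = 5.68 g) + (two 4 g packs = 8 g) = 22.2 g.
That exceeds the Group Z2 express courier limit of 20 g.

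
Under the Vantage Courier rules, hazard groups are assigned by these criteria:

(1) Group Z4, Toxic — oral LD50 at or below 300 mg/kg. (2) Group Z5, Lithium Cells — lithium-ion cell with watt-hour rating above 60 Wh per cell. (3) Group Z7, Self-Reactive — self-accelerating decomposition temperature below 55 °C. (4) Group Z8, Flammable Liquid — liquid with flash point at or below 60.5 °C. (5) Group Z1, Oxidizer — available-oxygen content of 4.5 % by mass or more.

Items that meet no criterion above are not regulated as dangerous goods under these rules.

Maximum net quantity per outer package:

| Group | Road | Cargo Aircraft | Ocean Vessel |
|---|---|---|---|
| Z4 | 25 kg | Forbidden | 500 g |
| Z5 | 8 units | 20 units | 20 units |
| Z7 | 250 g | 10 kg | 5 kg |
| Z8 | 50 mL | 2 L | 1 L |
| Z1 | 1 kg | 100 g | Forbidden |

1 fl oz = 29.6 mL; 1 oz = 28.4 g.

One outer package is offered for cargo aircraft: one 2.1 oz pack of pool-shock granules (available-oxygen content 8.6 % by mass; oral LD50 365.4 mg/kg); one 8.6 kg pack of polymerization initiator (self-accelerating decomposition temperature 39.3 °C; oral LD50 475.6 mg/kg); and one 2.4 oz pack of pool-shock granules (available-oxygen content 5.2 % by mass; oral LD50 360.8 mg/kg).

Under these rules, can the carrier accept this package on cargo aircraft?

No

Available-oxygen content 8.6 % by mass meets the Group Z1 criterion (Oxidizer), so the pool-shock granules are Group Z1.
Self-accelerating decomposition temperature 39.3 °C meets the Group Z7 criterion (Self-Reactive), so the polymerization initiator is Group Z7.
With available-oxygen content 5.2 % by mass (≥ 4.5 % by mass), the pool-shock granules fall in Group Z1.
Group Z1 net quantity: (one 2.1 oz pack = 59.64 g) + (one 2.4 oz pack = 68.16 g) = 127.8 g.
127.8 g > 100 g (cargo aircraft limit, Group Z1) — over the limit.
Group Z7 quantity: 8.6 kg.
That is within the Group Z7 cargo aircraft limit of 10 kg.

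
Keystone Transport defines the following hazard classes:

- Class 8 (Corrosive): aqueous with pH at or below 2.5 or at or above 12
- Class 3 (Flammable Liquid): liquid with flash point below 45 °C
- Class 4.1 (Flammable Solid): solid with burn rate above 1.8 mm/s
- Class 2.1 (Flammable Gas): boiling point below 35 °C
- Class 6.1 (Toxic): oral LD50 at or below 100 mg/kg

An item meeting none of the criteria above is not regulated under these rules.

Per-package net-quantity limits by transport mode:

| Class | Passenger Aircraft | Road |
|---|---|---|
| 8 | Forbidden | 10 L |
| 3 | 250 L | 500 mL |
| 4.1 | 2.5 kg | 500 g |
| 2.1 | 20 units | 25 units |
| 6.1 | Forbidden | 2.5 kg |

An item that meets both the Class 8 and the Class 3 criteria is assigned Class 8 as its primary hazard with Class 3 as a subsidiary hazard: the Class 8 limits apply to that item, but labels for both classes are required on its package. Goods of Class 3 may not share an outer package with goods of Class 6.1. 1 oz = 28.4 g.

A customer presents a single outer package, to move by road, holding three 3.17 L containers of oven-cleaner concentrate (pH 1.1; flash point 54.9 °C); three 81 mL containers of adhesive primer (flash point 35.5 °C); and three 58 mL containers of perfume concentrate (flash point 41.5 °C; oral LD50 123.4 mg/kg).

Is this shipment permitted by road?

Yes

With pH 1.1 (≤ 2.5), the oven-cleaner concentrate falls in Class 8.
With flash point 35.5 °C (< 45 °C), the adhesive primer falls in Class 3.
The perfume concentrate has flash point 41.5 °C, which is < 45 °C, so it is Class 3 (Flammable Liquid).
Total Class 3: (three 81 mL containers = 243 mL) + (three 58 mL containers = 174 mL) = 417 mL.
That is within the Class 3 road limit of 500 mL.
Class 8 quantity: three 3.17 L containers = 9.51 L.
9.51 L is within the road limit of 10 L for Class 8.
The segregation rule (Class 3 with Class 6.1) does not apply to Class 3 with Class 8.
Every hazard class is within its road limit and no segregation rule is violated.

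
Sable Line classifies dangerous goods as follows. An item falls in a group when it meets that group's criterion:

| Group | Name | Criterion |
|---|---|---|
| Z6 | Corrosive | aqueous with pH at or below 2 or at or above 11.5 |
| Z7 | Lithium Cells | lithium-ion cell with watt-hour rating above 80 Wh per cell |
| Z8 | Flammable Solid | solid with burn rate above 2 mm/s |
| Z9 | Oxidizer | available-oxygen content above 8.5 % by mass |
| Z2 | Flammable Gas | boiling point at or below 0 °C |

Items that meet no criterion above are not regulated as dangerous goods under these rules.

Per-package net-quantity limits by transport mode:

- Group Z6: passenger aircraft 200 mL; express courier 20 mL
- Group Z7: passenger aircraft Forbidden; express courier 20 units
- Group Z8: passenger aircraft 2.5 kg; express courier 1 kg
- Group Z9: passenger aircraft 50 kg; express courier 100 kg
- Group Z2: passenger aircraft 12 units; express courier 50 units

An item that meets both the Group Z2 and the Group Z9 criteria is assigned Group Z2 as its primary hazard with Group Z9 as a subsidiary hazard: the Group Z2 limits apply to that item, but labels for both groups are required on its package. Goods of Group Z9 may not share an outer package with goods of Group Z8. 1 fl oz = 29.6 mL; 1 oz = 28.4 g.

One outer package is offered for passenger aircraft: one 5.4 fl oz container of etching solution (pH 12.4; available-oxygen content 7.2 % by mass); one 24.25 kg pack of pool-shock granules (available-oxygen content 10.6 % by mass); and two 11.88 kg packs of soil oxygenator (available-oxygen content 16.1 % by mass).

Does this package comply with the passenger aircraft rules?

With pH 12.4 (≥ 11.5), the etching solution falls in Group Z6.
Available-oxygen content 10.6 % by mass meets the Group Z9 criterion (Oxidizer), so the pool-shock granules are Group Z9.
Available-oxygen content 16.1 % by mass meets the Group Z9 criterion (Oxidizer), so the soil oxygenator is Group Z9.
Group Z9 net quantity: 24.25 kg + (two 11.88 kg packs = 23.76 kg) = 48.01 kg.
48.01 kg ≤ 50 kg (passenger aircraft limit, Group Z9) — within limit.
Group Z6 quantity: one 5.4 fl oz container = 159.84 mL.
159.84 mL is within the passenger aircraft limit of 200 mL for Group Z6.
The segregation rule (Group Z9 with Group Z8) does not apply to Group Z9 with Group Z6.
Every hazard group is within its passenger aircraft limit and no segregation rule is violated.

Yes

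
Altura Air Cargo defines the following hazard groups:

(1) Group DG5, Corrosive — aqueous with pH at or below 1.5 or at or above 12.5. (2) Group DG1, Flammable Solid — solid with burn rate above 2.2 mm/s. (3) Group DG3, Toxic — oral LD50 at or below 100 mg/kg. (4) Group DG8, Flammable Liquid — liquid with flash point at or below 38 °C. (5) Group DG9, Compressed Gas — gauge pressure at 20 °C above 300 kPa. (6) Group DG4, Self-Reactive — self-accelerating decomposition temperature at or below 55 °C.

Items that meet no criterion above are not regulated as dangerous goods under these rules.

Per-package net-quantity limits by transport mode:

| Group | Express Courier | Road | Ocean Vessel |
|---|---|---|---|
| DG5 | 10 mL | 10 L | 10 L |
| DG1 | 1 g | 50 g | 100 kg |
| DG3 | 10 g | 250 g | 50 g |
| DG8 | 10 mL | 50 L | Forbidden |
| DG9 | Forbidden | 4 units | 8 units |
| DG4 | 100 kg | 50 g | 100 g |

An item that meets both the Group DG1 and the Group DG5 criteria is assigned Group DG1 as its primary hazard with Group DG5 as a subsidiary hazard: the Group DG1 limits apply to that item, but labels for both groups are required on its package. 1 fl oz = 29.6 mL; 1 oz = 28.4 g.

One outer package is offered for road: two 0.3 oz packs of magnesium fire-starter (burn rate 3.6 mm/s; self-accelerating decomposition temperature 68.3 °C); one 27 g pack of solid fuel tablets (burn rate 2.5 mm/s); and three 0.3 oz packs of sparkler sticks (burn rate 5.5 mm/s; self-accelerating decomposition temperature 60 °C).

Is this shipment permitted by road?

With burn rate 3.6 mm/s (> 2.2 mm/s), the magnesium fire-starter falls in Group DG1.
With burn rate 2.5 mm/s (> 2.2 mm/s), the solid fuel tablets fall in Group DG1.
With burn rate 5.5 mm/s (> 2.2 mm/s), the sparkler sticks fall in Group DG1.
Group DG1 net quantity: (two 0.3 oz packs = 17.04 g) + 27 g + (three 0.3 oz packs = 25.56 g) = 69.6 g.
69.6 g > 50 g (road limit, Group DG1) — over the limit.

No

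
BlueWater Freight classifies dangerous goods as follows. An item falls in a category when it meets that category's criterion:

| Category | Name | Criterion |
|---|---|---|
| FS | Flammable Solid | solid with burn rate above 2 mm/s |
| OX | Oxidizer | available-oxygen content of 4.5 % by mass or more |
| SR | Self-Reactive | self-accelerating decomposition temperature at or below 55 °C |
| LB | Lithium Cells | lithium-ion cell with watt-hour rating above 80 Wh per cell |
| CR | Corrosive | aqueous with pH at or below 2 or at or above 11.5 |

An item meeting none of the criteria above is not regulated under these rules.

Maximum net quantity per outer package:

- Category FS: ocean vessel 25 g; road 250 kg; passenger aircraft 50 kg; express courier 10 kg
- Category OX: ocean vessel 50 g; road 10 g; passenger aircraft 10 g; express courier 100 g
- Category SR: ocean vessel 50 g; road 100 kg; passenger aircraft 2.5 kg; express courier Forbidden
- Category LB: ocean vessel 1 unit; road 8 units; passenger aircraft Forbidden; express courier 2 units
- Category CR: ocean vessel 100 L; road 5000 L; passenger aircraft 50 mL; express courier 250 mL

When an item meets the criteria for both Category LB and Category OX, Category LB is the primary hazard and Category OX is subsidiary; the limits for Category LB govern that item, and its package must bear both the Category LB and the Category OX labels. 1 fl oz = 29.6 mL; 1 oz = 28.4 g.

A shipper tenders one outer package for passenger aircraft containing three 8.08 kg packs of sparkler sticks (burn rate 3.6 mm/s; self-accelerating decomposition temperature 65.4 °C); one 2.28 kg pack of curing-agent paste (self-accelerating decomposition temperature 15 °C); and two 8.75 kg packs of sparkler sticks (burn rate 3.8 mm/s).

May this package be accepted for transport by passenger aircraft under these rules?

The sparkler sticks have burn rate 3.6 mm/s, which is > 2 mm/s, so they are Category FS (Flammable Solid).
With self-accelerating decomposition temperature 15 °C (≤ 55 °C), the curing-agent paste falls in Category SR.
The sparkler sticks have burn rate 3.8 mm/s, which is > 2 mm/s, so they are Category FS (Flammable Solid).
Total Category FS: (three 8.08 kg packs = 24.24 kg) + (two 8.75 kg packs = 17.5 kg) = 41.74 kg.
41.74 kg ≤ 50 kg (passenger aircraft limit, Category FS) — within limit.
Category SR quantity: 2.28 kg.
2.28 kg is within the passenger aircraft limit of 2.5 kg for Category SR.
Every hazard category is within its passenger aircraft limit and no segregation rule is violated.

Yes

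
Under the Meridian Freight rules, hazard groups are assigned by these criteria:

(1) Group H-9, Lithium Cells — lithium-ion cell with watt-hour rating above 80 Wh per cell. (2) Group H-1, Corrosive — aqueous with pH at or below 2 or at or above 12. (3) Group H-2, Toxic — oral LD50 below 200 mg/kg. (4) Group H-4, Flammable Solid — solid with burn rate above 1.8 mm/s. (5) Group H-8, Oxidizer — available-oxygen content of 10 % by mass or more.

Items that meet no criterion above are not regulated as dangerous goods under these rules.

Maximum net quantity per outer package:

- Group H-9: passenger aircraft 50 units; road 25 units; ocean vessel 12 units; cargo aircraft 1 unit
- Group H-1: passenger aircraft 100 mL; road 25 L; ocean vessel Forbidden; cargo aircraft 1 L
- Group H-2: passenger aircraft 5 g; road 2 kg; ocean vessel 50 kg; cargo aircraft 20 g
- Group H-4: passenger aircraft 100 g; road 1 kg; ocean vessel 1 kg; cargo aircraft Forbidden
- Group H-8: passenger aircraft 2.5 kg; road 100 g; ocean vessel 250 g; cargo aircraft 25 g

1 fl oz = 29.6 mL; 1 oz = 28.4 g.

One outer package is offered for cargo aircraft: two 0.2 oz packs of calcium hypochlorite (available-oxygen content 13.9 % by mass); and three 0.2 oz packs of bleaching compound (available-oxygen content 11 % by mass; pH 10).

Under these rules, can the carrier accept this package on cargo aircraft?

With available-oxygen content 13.9 % by mass (≥ 10 % by mass), the calcium hypochlorite falls in Group H-8.
Available-oxygen content 11 % by mass meets the Group H-8 criterion (Oxidizer), so the bleaching compound is Group H-8.
Group H-8 net quantity: (two 0.2 oz packs = 11.36 g) + (three 0.2 oz packs = 17.04 g) = 28.4 g.
28.4 g > 25 g (cargo aircraft limit, Group H-8) — over the limit.

No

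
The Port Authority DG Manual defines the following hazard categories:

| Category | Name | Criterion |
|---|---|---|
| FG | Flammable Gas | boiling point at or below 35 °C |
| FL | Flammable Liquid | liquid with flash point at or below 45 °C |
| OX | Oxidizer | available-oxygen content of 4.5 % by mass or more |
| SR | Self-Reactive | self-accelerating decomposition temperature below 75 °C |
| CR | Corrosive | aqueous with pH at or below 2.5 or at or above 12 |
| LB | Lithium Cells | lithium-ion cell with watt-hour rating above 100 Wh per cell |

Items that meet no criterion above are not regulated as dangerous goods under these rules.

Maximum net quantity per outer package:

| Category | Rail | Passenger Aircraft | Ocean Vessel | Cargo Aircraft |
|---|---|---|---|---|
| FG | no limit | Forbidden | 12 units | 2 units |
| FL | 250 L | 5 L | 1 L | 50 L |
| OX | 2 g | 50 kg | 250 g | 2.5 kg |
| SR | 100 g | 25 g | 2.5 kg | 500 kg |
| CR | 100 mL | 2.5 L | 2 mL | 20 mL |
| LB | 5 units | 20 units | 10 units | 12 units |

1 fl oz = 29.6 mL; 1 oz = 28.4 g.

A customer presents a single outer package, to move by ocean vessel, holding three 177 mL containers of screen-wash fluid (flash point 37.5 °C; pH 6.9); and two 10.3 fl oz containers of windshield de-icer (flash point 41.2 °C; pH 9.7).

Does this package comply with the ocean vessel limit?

Flash point 37.5 °C meets the Category FL criterion (Flammable Liquid), so the screen-wash fluid is Category FL.
The windshield de-icer has flash point 41.2 °C, which is ≤ 45 °C, so it is Category FL (Flammable Liquid).
Category FL net quantity: (three 177 mL containers = 531 mL) + (two 10.3 fl oz containers = 609.76 mL) = 1140.76 mL.
That exceeds the Category FL ocean vessel limit of 1 L.

No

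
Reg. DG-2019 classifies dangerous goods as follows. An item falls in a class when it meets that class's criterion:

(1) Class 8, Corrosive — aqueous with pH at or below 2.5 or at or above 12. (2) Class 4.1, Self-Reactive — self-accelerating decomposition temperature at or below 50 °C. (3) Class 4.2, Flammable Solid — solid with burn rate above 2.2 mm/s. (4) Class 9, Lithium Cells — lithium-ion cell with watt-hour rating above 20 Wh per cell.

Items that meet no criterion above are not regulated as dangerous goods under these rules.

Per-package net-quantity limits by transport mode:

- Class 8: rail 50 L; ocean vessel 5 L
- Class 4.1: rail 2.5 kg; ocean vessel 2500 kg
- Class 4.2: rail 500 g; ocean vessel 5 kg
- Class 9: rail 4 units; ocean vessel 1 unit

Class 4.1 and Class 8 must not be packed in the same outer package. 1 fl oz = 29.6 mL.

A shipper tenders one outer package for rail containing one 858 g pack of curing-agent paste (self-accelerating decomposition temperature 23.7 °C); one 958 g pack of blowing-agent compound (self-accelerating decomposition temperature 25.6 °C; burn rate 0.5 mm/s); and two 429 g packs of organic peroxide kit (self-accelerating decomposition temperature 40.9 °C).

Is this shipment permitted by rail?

With self-accelerating decomposition temperature 23.7 °C (≤ 50 °C), the curing-agent paste falls in Class 4.1.
Self-accelerating decomposition temperature 25.6 °C meets the Class 4.1 criterion (Self-Reactive), so the blowing-agent compound is Class 4.1.
Organic peroxide kit: self-accelerating decomposition temperature 40.9 °C ≤ 50 °C → Class 4.1 (Self-Reactive).
Total Class 4.1: 858 g + 958 g + (two 429 g packs = 858 g) = 2.674 kg.
That exceeds the Class 4.1 rail limit of 2.5 kg.

No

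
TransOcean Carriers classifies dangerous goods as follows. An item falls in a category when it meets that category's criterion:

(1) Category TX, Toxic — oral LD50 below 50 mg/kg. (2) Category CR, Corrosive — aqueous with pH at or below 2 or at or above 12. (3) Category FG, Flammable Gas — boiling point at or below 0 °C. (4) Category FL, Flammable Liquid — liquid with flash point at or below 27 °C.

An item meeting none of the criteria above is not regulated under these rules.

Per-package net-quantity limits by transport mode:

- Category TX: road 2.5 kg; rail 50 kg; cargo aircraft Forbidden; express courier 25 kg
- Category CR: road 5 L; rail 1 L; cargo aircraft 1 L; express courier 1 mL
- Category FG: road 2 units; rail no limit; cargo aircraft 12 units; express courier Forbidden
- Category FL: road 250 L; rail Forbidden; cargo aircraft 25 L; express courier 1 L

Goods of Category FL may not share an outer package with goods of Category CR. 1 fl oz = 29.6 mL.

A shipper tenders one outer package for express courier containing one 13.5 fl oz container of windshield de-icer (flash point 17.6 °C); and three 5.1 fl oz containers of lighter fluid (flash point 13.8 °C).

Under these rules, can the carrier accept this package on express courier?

Flash point 17.6 °C meets the Category FL criterion (Flammable Liquid), so the windshield de-icer is Category FL.
The lighter fluid has flash point 13.8 °C, which is ≤ 27 °C, so it is Category FL (Flammable Liquid).
Total Category FL: (one 13.5 fl oz container = 399.6 mL) + (three 5.1 fl oz containers = 452.88 mL) = 852.48 mL.
852.48 mL ≤ 1 L (express courier limit, Category FL) — within limit.

Yes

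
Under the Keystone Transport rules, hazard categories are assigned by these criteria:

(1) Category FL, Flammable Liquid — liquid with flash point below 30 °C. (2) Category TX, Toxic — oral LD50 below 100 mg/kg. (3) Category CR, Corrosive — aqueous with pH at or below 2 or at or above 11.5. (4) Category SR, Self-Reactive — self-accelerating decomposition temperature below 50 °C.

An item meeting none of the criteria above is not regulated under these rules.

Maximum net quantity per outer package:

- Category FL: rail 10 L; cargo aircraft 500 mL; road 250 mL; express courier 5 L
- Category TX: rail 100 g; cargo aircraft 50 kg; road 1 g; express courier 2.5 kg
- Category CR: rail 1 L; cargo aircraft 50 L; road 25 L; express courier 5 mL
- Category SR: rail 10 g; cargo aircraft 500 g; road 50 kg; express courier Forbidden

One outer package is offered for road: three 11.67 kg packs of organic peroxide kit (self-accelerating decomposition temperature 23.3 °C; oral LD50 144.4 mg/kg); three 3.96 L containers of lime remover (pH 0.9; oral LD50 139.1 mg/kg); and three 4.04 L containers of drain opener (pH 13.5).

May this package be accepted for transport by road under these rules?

Yes

With self-accelerating decomposition temperature 23.3 °C (< 50 °C), the organic peroxide kit falls in Category SR.
Lime remover: pH 0.9 ≤ 2 → Category CR (Corrosive).
The drain opener has pH 13.5, which is ≥ 11.5, so it is Category CR (Corrosive).
Category CR net quantity: (three 3.96 L containers = 11.88 L) + (three 4.04 L containers = 12.12 L) = 24 L.
24 L ≤ 25 L (road limit, Category CR) — within limit.
Category SR quantity: three 11.67 kg packs = 35.01 kg.
35.01 kg is within the road limit of 50 kg for Category SR.
Every hazard category is within its road limit and no segregation rule is violated.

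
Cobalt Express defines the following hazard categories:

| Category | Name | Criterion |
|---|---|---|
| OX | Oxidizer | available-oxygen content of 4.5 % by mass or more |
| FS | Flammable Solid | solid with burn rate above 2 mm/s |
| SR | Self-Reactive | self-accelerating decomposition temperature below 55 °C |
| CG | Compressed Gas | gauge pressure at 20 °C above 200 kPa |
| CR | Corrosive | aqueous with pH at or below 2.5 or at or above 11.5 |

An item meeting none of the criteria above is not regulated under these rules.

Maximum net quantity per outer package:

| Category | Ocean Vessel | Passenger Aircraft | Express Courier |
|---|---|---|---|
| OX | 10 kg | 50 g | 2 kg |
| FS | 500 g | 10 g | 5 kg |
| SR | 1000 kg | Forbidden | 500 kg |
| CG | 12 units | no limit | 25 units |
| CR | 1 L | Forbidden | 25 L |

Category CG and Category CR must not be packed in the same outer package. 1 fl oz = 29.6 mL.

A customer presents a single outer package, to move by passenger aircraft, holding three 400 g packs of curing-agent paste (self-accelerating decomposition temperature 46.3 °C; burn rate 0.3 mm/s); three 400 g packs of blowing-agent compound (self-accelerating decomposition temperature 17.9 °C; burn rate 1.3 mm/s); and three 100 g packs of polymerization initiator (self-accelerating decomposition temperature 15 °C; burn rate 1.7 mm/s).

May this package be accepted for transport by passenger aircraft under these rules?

With self-accelerating decomposition temperature 46.3 °C (< 55 °C), the curing-agent paste falls in Category SR.
With self-accelerating decomposition temperature 17.9 °C (< 55 °C), the blowing-agent compound falls in Category SR.
With self-accelerating decomposition temperature 15 °C (< 55 °C), the polymerization initiator falls in Category SR.
Category SR net quantity: (three 400 g packs = 1.2 kg) + (three 400 g packs = 1.2 kg) + (three 100 g packs = 300 g) = 2.7 kg.
Category SR is Forbidden by passenger aircraft.

No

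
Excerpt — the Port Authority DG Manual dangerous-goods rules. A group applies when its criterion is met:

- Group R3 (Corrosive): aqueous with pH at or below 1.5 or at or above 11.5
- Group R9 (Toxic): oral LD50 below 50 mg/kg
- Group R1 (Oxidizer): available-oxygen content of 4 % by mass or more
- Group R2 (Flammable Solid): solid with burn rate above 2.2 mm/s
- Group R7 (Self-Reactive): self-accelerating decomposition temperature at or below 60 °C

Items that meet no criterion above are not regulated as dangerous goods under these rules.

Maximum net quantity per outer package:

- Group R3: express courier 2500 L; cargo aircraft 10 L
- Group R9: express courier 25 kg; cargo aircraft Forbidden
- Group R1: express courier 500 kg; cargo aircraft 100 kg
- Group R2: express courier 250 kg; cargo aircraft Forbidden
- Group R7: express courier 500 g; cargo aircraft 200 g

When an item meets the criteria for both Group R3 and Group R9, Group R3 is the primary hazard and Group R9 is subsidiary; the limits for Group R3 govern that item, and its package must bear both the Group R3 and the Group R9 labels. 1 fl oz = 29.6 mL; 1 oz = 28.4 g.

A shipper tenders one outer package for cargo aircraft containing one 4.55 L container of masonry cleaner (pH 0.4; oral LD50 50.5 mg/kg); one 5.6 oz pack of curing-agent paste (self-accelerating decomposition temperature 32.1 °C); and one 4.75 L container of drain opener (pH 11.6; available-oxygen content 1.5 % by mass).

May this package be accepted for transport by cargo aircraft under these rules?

pH 0.4 meets the Group R3 criterion (Corrosive), so the masonry cleaner is Group R3.
The curing-agent paste has self-accelerating decomposition temperature 32.1 °C, which is ≤ 60 °C, so it is Group R7 (Self-Reactive).
With pH 11.6 (≥ 11.5), the drain opener falls in Group R3.
Total Group R3: 4.55 L + 4.75 L = 9.3 L.
That is within the Group R3 cargo aircraft limit of 10 L.
Group R7 quantity: one 5.6 oz pack = 159.04 g.
159.04 g ≤ 200 g (cargo aircraft limit, Group R7) — within limit.
Every hazard group is within its cargo aircraft limit and no segregation rule is violated.

Yes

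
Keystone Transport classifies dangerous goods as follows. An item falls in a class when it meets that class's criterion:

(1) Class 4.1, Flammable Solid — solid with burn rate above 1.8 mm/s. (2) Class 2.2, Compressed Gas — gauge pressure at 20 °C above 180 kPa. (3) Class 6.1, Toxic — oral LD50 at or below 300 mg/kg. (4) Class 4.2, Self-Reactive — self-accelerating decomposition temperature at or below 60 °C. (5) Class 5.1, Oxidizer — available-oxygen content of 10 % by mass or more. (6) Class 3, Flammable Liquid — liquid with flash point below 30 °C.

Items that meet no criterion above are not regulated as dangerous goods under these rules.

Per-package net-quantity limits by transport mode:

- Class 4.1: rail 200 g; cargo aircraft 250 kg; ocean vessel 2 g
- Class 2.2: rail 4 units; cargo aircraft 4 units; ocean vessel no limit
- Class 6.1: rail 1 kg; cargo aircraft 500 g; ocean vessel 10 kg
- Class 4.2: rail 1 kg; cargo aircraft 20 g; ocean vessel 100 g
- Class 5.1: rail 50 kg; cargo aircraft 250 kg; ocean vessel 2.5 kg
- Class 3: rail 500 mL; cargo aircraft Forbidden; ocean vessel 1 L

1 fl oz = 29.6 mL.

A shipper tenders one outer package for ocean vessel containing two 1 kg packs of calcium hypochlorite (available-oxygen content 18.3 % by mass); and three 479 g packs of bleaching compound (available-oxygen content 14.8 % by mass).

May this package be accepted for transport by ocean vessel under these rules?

No

Calcium hypochlorite: available-oxygen content 18.3 % by mass ≥ 10 % by mass → Class 5.1 (Oxidizer).
Bleaching compound: available-oxygen content 14.8 % by mass ≥ 10 % by mass → Class 5.1 (Oxidizer).
Class 5.1 net quantity: (two 1 kg packs = 2 kg) + (three 479 g packs = 1.437 kg) = 3.437 kg.
That exceeds the Class 5.1 ocean vessel limit of 2.5 kg.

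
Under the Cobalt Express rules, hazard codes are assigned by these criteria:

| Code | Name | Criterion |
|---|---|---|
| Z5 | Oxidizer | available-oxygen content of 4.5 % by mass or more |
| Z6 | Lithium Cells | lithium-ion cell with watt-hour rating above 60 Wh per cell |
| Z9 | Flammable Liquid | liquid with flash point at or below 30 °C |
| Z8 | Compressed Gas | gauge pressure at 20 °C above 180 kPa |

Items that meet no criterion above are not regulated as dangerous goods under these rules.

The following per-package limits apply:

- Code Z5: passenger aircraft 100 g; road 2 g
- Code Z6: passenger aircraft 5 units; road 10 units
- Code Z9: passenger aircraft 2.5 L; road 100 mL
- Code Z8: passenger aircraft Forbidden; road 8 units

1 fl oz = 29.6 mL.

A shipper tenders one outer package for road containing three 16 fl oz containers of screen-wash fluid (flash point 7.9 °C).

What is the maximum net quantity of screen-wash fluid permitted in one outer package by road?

100 mL

With flash point 7.9 °C (≤ 30 °C), the screen-wash fluid falls in Code Z9.
The road limit for Code Z9 is 100 mL.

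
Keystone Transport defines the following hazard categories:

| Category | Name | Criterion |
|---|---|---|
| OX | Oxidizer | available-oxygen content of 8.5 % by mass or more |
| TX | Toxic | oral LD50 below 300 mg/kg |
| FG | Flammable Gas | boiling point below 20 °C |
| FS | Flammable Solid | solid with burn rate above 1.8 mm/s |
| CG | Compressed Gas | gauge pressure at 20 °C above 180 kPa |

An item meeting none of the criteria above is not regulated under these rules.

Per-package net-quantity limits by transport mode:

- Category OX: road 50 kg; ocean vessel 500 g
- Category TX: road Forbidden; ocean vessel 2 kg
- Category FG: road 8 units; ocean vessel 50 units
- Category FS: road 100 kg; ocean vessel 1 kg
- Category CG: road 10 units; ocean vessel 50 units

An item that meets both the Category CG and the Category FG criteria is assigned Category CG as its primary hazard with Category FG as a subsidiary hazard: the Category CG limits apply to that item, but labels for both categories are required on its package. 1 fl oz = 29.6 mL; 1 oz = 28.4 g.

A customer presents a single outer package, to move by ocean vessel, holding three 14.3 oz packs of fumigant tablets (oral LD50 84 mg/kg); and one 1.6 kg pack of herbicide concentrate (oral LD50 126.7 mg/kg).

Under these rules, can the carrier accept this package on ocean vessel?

No

Oral LD50 84 mg/kg meets the Category TX criterion (Toxic), so the fumigant tablets are Category TX.
Oral LD50 126.7 mg/kg meets the Category TX criterion (Toxic), so the herbicide concentrate is Category TX.
Total Category TX: (three 14.3 oz packs = 1218.36 g) + 1.6 kg = 2818.36 g.
2818.36 g > 2 kg (ocean vessel limit, Category TX) — over the limit.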